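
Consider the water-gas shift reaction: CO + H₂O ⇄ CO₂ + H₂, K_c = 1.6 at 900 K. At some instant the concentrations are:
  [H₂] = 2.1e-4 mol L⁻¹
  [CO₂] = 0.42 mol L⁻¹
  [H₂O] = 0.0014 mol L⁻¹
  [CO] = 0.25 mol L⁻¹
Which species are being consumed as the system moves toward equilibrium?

CO, H₂O (reactants)

Q_c = [CO₂]·[H₂] / ([CO]·[H₂O]) = (0.42)·(2.1e-4) / ((0.25)·(0.0014)) = 0.25
Q_c = 0.25 < K_c = 1.6: net forward reaction.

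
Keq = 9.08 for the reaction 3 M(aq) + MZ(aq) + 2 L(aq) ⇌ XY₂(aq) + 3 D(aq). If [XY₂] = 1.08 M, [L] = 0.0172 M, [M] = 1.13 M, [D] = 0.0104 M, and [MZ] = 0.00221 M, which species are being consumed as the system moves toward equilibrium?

Q = [XY₂]·[D]³ / ([M]³·[MZ]·[L]²) = (1.08)·(0.0104)³ / ((1.13)³·(0.00221)·(0.0172)²) = 1.29
Q = 1.29 < Keq = 9.08: net forward reaction.

M, MZ, L (reactants)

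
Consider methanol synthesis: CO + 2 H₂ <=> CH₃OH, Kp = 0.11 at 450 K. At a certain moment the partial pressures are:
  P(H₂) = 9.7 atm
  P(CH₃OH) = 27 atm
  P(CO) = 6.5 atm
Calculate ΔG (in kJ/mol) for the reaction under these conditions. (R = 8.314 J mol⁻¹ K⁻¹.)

Qp = P(CH₃OH) / (P(CO)·P(H₂)²) = (27) / ((6.5)·(9.7)²) = 0.0441
ΔG = RT ln(Qp/Kp) = (8.314 J mol⁻¹ K⁻¹)(450 K) × ln(0.0441/0.11)
   = (3.741 kJ/mol)(-0.9140) = -3.42 kJ/mol
ΔG < 0, so the forward reaction is spontaneous (proceeds forward).

ΔG = -3.42 kJ/mol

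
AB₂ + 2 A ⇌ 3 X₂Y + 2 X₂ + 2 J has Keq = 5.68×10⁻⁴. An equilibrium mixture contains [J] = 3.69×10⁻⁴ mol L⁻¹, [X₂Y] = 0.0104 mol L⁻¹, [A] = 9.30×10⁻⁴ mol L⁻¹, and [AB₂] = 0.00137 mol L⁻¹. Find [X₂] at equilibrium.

At equilibrium, Keq = [X₂Y]³·[X₂]²·[J]² / ([AB₂]·[A]²) = 5.68×10⁻⁴.
(0.0104)³·([X₂])²·(3.69×10⁻⁴)² / ((0.00137)·(9.30×10⁻⁴)²) = 5.68×10⁻⁴
[X₂]² = 4.39 ⇒ [X₂] = 2.10 mol L⁻¹

[X₂] = 2.10 mol L⁻¹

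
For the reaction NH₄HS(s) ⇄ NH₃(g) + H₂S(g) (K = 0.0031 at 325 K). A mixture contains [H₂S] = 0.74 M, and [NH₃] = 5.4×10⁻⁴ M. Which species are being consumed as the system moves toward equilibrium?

NH₄HS (reactants)

(NH₄HS is a pure solid — omitted from Q.)
Q = [NH₃]·[H₂S] = (5.4×10⁻⁴)·(0.74) = 4.0×10⁻⁴
Q = 4.0×10⁻⁴ < K = 0.0031: net forward reaction.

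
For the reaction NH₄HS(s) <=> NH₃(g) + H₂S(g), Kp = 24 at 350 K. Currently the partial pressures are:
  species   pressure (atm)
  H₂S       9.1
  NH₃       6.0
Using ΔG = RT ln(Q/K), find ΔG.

ΔG = 2.39 kJ/mol

(NH₄HS is a pure solid — omitted from Qp.)
Qp = P(NH₃)·P(H₂S) = (6.0)·(9.1) = 54.6
ΔG = RT ln(Qp/Kp) = (8.314 J mol⁻¹ K⁻¹)(350 K) × ln(54.6/24)
   = (2.910 kJ/mol)(0.8220) = 2.39 kJ/mol
ΔG > 0, so the forward reaction is non-spontaneous (proceeds in reverse).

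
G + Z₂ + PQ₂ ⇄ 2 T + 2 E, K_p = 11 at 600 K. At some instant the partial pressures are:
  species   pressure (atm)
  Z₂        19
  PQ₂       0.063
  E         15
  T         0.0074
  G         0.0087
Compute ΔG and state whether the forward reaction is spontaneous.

ΔG = -11.1 kJ/mol; the forward reaction is spontaneous

Q_p = P(T)²·P(E)² / (P(G)·P(Z₂)·P(PQ₂)) = (0.0074)²·(15)² / ((0.0087)·(19)·(0.063)) = 1.18
ΔG = RT ln(Q_p/K_p) = (8.314 J mol⁻¹ K⁻¹)(600 K) × ln(1.18/11)
   = (4.988 kJ/mol)(-2.232) = -11.1 kJ/mol
ΔG < 0, so the forward reaction is spontaneous (proceeds forward).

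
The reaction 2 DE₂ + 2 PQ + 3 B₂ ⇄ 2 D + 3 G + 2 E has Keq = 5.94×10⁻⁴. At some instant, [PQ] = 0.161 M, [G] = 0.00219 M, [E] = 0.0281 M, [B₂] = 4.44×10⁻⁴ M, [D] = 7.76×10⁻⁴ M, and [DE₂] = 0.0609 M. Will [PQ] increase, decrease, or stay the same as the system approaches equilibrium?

Q = [D]²·[G]³·[E]² / ([DE₂]²·[PQ]²·[B₂]³) = (7.76×10⁻⁴)²·(0.00219)³·(0.0281)² / ((0.0609)²·(0.161)²·(4.44×10⁻⁴)³) = 5.94×10⁻⁴
Q = 5.94×10⁻⁴ = Keq; the system is at equilibrium.

stay the same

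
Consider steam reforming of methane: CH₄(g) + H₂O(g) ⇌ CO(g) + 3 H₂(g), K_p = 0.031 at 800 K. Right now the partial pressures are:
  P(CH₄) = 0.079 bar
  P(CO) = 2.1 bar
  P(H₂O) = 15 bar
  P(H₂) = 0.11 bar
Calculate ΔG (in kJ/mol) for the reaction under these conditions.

ΔG = -17.1 kJ/mol

Q_p = P(CO)·P(H₂)³ / (P(CH₄)·P(H₂O)) = (2.1)·(0.11)³ / ((0.079)·(15)) = 0.00236
ΔG = RT ln(Q_p/K_p) = (8.314 J mol⁻¹ K⁻¹)(800 K) × ln(0.00236/0.031)
   = (6.651 kJ/mol)(-2.575) = -17.1 kJ/mol
ΔG < 0, so the forward reaction is spontaneous (proceeds forward).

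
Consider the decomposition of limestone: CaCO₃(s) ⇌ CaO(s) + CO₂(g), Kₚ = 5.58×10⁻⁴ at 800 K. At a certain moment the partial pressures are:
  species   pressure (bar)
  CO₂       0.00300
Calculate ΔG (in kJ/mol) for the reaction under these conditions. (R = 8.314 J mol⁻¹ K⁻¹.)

ΔG = 11.2 kJ/mol

(CaCO₃, CaO are pure solids — omitted from Qₚ.)
Qₚ = P(CO₂) = 0.00300
ΔG = RT ln(Qₚ/Kₚ) = (8.314 J mol⁻¹ K⁻¹)(800 K) × ln(0.00300/5.58×10⁻⁴)
   = (6.651 kJ/mol)(1.682) = 11.2 kJ/mol
ΔG > 0, so the forward reaction is non-spontaneous (proceeds in reverse).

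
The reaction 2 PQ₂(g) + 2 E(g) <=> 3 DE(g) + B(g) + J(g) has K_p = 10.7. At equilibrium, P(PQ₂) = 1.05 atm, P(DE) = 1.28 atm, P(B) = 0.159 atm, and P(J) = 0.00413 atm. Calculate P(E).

At equilibrium, K_p = P(DE)³·P(B)·P(J) / (P(PQ₂)²·P(E)²) = 10.7.
(1.28)³·(0.159)·(0.00413) / ((1.05)²·(P(E))²) = 10.7
P(E)² = 1.17e-4 ⇒ P(E) = 0.0108 atm

P(E) = 0.0108 atm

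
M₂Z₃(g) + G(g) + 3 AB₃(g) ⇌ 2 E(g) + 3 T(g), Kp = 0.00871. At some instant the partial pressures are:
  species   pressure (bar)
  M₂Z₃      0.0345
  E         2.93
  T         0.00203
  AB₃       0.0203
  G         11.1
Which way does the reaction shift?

to the left

Qp = P(E)²·P(T)³ / (P(M₂Z₃)·P(G)·P(AB₃)³) = (2.93)²·(0.00203)³ / ((0.0345)·(11.1)·(0.0203)³) = 0.0224
Qp = 0.0224 > Kp = 0.00871, so the reverse reaction proceeds.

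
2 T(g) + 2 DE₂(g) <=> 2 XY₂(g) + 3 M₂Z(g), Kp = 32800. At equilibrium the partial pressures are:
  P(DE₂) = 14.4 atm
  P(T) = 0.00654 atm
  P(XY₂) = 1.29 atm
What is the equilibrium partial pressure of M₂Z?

At equilibrium, Kp = P(XY₂)²·P(M₂Z)³ / (P(T)²·P(DE₂)²) = 32800.
(1.29)²·(P(M₂Z))³ / ((0.00654)²·(14.4)²) = 32800
P(M₂Z)³ = 175 ⇒ P(M₂Z) = 5.59 atm

P(M₂Z) = 5.59 atm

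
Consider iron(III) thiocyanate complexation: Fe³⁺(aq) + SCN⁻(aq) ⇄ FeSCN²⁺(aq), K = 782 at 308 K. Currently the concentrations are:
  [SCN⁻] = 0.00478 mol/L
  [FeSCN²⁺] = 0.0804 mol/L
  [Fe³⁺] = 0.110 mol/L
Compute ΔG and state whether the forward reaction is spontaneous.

Q = [FeSCN²⁺] / ([Fe³⁺]·[SCN⁻]) = (0.0804) / ((0.110)·(0.00478)) = 153
ΔG = RT ln(Q/K) = (8.314 J mol⁻¹ K⁻¹)(308 K) × ln(153/782)
   = (2.561 kJ/mol)(-1.631) = -4.18 kJ/mol
ΔG < 0, so the forward reaction is spontaneous (proceeds forward).

ΔG = -4.18 kJ/mol; the forward reaction is spontaneous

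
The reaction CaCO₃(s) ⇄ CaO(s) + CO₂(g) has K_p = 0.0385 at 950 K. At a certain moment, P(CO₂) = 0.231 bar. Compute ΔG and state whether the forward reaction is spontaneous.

ΔG = 14.2 kJ/mol; the forward reaction is non-spontaneous

(CaCO₃, CaO are pure solids — omitted from Q_p.)
Q_p = P(CO₂) = 0.231
ΔG = RT ln(Q_p/K_p) = (8.314 J mol⁻¹ K⁻¹)(950 K) × ln(0.231/0.0385)
   = (7.898 kJ/mol)(1.792) = 14.2 kJ/mol
ΔG > 0, so the forward reaction is non-spontaneous (proceeds in reverse).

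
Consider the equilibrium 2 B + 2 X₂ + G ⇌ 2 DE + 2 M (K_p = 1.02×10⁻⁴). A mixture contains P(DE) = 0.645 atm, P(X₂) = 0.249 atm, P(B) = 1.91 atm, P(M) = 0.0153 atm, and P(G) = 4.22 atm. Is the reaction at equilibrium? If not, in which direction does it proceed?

no net change (already at equilibrium)

Q_p = P(DE)²·P(M)² / (P(B)²·P(X₂)²·P(G)) = (0.645)²·(0.0153)² / ((1.91)²·(0.249)²·(4.22)) = 1.02×10⁻⁴
Q_p = 1.02×10⁻⁴ = K_p, so the system is already at equilibrium.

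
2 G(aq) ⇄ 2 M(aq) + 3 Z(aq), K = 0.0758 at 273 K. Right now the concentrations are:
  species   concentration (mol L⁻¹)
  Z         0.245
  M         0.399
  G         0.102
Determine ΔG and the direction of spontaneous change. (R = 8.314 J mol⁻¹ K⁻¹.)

ΔG = 2.47 kJ/mol; the forward reaction is non-spontaneous

Q = [M]²·[Z]³ / [G]² = (0.399)²·(0.245)³ / (0.102)² = 0.225
ΔG = RT ln(Q/K) = (8.314 J mol⁻¹ K⁻¹)(273 K) × ln(0.225/0.0758)
   = (2.270 kJ/mol)(1.088) = 2.47 kJ/mol
ΔG > 0, so the forward reaction is non-spontaneous (proceeds in reverse).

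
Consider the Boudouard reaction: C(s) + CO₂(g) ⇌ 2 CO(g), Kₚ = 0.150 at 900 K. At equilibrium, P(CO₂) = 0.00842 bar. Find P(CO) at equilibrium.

(C is a pure solid — omitted from Kₚ.)
At equilibrium, Kₚ = P(CO)² / P(CO₂) = 0.150.
(P(CO))² / (0.00842) = 0.150
P(CO)² = 0.00126 ⇒ P(CO) = 0.0355 bar

P(CO) = 0.0355 bar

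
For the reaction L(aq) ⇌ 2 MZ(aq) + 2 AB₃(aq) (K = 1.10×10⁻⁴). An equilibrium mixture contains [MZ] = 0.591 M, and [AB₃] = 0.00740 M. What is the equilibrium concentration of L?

At equilibrium, K = [MZ]²·[AB₃]² / [L] = 1.10×10⁻⁴.
(0.591)²·(0.00740)² / ([L]) = 1.10×10⁻⁴
[L] = 0.174 M

[L] = 0.174 M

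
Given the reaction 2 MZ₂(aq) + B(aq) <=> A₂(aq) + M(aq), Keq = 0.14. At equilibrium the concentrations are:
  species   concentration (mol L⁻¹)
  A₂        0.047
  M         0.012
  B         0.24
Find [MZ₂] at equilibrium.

[MZ₂] = 0.13 mol L⁻¹

At equilibrium, Keq = [A₂]·[M] / ([MZ₂]²·[B]) = 0.14.
(0.047)·(0.012) / (([MZ₂])²·(0.24)) = 0.14
[MZ₂]² = 0.0168 ⇒ [MZ₂] = 0.13 mol L⁻¹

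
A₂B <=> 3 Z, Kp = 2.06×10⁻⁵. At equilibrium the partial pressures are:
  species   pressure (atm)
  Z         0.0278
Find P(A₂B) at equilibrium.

At equilibrium, Kp = P(Z)³ / P(A₂B) = 2.06×10⁻⁵.
(0.0278)³ / (P(A₂B)) = 2.06×10⁻⁵
P(A₂B) = 1.04 atm

P(A₂B) = 1.04 atm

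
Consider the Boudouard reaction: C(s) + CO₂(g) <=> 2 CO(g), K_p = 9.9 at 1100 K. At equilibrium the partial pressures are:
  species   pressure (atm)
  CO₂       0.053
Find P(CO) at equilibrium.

(C is a pure solid — omitted from K_p.)
At equilibrium, K_p = P(CO)² / P(CO₂) = 9.9.
(P(CO))² / (0.053) = 9.9
P(CO)² = 0.525 ⇒ P(CO) = 0.72 atm

P(CO) = 0.72 atm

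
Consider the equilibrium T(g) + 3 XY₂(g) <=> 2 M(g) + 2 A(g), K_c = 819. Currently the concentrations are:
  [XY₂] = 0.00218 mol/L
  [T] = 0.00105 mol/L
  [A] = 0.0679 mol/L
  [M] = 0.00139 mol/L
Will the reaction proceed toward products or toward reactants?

Q_c = [M]²·[A]² / ([T]·[XY₂]³) = (0.00139)²·(0.0679)² / ((0.00105)·(0.00218)³) = 819
Q_c = 819 = K_c, so the system is already at equilibrium.

neither direction; the system is at equilibrium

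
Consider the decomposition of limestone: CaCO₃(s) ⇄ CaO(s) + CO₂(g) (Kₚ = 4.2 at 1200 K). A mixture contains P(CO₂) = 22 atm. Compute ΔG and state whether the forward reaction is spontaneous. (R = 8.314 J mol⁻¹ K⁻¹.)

(CaCO₃, CaO are pure solids — omitted from Qₚ.)
Qₚ = P(CO₂) = 22.0
ΔG = RT ln(Qₚ/Kₚ) = (8.314 J mol⁻¹ K⁻¹)(1200 K) × ln(22.0/4.2)
   = (9.977 kJ/mol)(1.656) = 16.5 kJ/mol
ΔG > 0, so the forward reaction is non-spontaneous (proceeds in reverse).

ΔG = 16.5 kJ/mol; the forward reaction is non-spontaneous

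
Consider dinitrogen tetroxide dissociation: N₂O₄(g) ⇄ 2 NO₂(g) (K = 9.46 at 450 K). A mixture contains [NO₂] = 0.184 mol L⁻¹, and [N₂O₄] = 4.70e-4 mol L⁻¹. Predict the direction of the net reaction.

Q = [NO₂]² / [N₂O₄] = (0.184)² / (4.70e-4) = 72.0
Q = 72.0 > K = 9.46, so the reverse reaction proceeds.

reverse (toward reactants)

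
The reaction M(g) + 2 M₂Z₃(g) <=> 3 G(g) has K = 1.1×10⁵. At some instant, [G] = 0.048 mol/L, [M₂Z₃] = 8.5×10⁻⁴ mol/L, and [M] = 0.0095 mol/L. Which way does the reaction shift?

to the right

Q = [G]³ / ([M]·[M₂Z₃]²) = (0.048)³ / ((0.0095)·(8.5×10⁻⁴)²) = 16000
Q = 16000 < K = 1.1×10⁵, so the forward reaction proceeds.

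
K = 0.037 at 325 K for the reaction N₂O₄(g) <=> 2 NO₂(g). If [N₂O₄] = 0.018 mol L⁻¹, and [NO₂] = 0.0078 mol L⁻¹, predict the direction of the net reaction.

forward (toward products)

Q = [NO₂]² / [N₂O₄] = (0.0078)² / (0.018) = 0.0034
Q = 0.0034 < K = 0.037, so the forward reaction proceeds.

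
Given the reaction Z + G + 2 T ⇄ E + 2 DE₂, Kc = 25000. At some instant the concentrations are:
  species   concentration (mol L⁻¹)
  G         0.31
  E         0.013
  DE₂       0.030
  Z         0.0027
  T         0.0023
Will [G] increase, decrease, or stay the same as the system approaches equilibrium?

Qc = [E]·[DE₂]² / ([Z]·[G]·[T]²) = (0.013)·(0.030)² / ((0.0027)·(0.31)·(0.0023)²) = 2600
Qc = 2600 < Kc = 25000: net forward reaction.
G is a reactant, so it decreases.

decrease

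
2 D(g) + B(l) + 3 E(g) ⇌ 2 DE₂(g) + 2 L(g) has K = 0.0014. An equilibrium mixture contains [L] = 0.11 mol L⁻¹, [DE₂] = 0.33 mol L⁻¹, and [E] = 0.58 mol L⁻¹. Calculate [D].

(B is a pure liquid — omitted from K.)
At equilibrium, K = [DE₂]²·[L]² / ([D]²·[E]³) = 0.0014.
(0.33)²·(0.11)² / (([D])²·(0.58)³) = 0.0014
[D]² = 4.82 ⇒ [D] = 2.2 mol L⁻¹

[D] = 2.2 mol L⁻¹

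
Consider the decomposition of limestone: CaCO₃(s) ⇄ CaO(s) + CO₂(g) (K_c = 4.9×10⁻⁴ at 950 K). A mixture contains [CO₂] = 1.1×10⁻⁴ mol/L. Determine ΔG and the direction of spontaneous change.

(CaCO₃, CaO are pure solids — omitted from Q_c.)
Q_c = [CO₂] = 1.10×10⁻⁴
ΔG = RT ln(Q_c/K_c) = (8.314 J mol⁻¹ K⁻¹)(950 K) × ln(1.10×10⁻⁴/4.9×10⁻⁴)
   = (7.898 kJ/mol)(-1.494) = -11.8 kJ/mol
ΔG < 0, so the forward reaction is spontaneous (proceeds forward).

ΔG = -11.8 kJ/mol; the forward reaction is spontaneous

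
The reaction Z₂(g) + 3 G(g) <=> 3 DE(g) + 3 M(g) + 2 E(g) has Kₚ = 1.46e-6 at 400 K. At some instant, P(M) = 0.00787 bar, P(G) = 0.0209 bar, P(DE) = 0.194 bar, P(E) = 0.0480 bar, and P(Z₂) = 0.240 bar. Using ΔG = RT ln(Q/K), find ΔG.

ΔG = 3.13 kJ/mol

Qₚ = P(DE)³·P(M)³·P(E)² / (P(Z₂)·P(G)³) = (0.194)³·(0.00787)³·(0.0480)² / ((0.240)·(0.0209)³) = 3.74e-6
ΔG = RT ln(Qₚ/Kₚ) = (8.314 J mol⁻¹ K⁻¹)(400 K) × ln(3.74e-6/1.46e-6)
   = (3.326 kJ/mol)(0.9406) = 3.13 kJ/mol
ΔG > 0, so the forward reaction is non-spontaneous (proceeds in reverse).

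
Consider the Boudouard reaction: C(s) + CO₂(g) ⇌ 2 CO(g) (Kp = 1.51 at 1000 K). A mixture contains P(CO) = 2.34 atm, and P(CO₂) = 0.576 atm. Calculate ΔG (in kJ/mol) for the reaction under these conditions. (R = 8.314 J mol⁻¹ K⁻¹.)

(C is a pure solid — omitted from Qp.)
Qp = P(CO)² / P(CO₂) = (2.34)² / (0.576) = 9.51
ΔG = RT ln(Qp/Kp) = (8.314 J mol⁻¹ K⁻¹)(1000 K) × ln(9.51/1.51)
   = (8.314 kJ/mol)(1.840) = 15.3 kJ/mol
ΔG > 0, so the forward reaction is non-spontaneous (proceeds in reverse).

ΔG = 15.3 kJ/mol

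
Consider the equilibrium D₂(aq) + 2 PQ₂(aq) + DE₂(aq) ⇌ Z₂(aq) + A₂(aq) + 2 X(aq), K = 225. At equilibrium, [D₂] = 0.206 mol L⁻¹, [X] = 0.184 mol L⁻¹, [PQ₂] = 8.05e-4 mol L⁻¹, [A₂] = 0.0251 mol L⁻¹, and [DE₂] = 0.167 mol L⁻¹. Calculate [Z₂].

[Z₂] = 0.00590 mol L⁻¹

At equilibrium, K = [Z₂]·[A₂]·[X]² / ([D₂]·[PQ₂]²·[DE₂]) = 225.
([Z₂])·(0.0251)·(0.184)² / ((0.206)·(8.05e-4)²·(0.167)) = 225
[Z₂] = 0.00590 mol L⁻¹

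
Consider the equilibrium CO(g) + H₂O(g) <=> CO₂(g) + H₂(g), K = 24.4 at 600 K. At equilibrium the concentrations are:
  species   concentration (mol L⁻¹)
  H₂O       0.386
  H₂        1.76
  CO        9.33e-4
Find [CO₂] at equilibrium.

At equilibrium, K = [CO₂]·[H₂] / ([CO]·[H₂O]) = 24.4.
([CO₂])·(1.76) / ((9.33e-4)·(0.386)) = 24.4
[CO₂] = 0.00499 mol L⁻¹

[CO₂] = 0.00499 mol L⁻¹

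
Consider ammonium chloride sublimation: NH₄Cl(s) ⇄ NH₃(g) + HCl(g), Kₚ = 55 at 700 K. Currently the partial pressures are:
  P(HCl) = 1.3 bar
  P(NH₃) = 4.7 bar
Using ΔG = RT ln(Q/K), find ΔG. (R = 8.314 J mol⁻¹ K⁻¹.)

ΔG = -12.8 kJ/mol

(NH₄Cl is a pure solid — omitted from Qₚ.)
Qₚ = P(NH₃)·P(HCl) = (4.7)·(1.3) = 6.11
ΔG = RT ln(Qₚ/Kₚ) = (8.314 J mol⁻¹ K⁻¹)(700 K) × ln(6.11/55)
   = (5.820 kJ/mol)(-2.197) = -12.8 kJ/mol
ΔG < 0, so the forward reaction is spontaneous (proceeds forward).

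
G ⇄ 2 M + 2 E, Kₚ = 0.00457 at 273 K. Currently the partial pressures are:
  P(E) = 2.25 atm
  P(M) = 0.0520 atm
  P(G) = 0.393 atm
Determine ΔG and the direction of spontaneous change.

ΔG = 4.61 kJ/mol; the forward reaction is non-spontaneous

Qₚ = P(M)²·P(E)² / P(G) = (0.0520)²·(2.25)² / (0.393) = 0.0348
ΔG = RT ln(Qₚ/Kₚ) = (8.314 J mol⁻¹ K⁻¹)(273 K) × ln(0.0348/0.00457)
   = (2.270 kJ/mol)(2.030) = 4.61 kJ/mol
ΔG > 0, so the forward reaction is non-spontaneous (proceeds in reverse).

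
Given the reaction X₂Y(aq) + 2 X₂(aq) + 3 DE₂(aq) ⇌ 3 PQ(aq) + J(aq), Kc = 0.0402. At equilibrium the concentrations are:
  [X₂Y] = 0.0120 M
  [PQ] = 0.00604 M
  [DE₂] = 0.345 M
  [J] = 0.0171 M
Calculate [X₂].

[X₂] = 0.0138 M

At equilibrium, Kc = [PQ]³·[J] / ([X₂Y]·[X₂]²·[DE₂]³) = 0.0402.
(0.00604)³·(0.0171) / ((0.0120)·([X₂])²·(0.345)³) = 0.0402
[X₂]² = 1.90e-4 ⇒ [X₂] = 0.0138 M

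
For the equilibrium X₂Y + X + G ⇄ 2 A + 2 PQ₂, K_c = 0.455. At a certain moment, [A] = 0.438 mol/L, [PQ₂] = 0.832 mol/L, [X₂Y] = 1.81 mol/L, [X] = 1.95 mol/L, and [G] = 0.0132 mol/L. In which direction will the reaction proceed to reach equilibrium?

Q_c = [A]²·[PQ₂]² / ([X₂Y]·[X]·[G]) = (0.438)²·(0.832)² / ((1.81)·(1.95)·(0.0132)) = 2.85
Q_c = 2.85 > K_c = 0.455, so the reverse reaction proceeds.

toward reactants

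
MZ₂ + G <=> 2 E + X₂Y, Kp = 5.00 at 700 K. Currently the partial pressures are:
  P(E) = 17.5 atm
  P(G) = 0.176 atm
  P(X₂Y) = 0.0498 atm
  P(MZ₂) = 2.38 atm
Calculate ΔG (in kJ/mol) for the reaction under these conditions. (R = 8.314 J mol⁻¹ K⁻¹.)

Qp = P(E)²·P(X₂Y) / (P(MZ₂)·P(G)) = (17.5)²·(0.0498) / ((2.38)·(0.176)) = 36.4
ΔG = RT ln(Qp/Kp) = (8.314 J mol⁻¹ K⁻¹)(700 K) × ln(36.4/5.00)
   = (5.820 kJ/mol)(1.985) = 11.6 kJ/mol
ΔG > 0, so the forward reaction is non-spontaneous (proceeds in reverse).

ΔG = 11.6 kJ/mol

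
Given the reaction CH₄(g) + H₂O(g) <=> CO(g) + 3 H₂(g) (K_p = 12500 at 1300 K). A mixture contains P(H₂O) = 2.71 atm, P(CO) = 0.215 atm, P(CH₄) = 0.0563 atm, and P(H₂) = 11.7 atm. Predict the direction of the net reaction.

in the forward direction

Q_p = P(CO)·P(H₂)³ / (P(CH₄)·P(H₂O)) = (0.215)·(11.7)³ / ((0.0563)·(2.71)) = 2260
Q_p = 2260 < K_p = 12500, so the forward reaction proceeds.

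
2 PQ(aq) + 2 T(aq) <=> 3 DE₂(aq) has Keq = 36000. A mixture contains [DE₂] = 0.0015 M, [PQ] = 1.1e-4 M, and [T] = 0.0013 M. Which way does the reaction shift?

toward reactants

Q = [DE₂]³ / ([PQ]²·[T]²) = (0.0015)³ / ((1.1e-4)²·(0.0013)²) = 1.7e5
Q = 1.7e5 > Keq = 36000, so the reverse reaction proceeds.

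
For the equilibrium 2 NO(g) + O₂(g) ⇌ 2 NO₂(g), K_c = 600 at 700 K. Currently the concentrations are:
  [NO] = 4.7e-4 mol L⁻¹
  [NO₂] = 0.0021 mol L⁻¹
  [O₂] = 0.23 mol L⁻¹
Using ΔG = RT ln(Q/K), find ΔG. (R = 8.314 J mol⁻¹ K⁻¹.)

Q_c = [NO₂]² / ([NO]²·[O₂]) = (0.0021)² / ((4.7e-4)²·(0.23)) = 86.8
ΔG = RT ln(Q_c/K_c) = (8.314 J mol⁻¹ K⁻¹)(700 K) × ln(86.8/600)
   = (5.820 kJ/mol)(-1.933) = -11.3 kJ/mol
ΔG < 0, so the forward reaction is spontaneous (proceeds forward).

ΔG = -11.3 kJ/mol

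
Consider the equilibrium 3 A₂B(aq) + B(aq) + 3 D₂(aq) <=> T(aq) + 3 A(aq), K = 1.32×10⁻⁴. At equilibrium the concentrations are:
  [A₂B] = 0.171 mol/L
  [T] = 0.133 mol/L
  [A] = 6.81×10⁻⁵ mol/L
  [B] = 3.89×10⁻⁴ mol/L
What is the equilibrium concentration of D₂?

At equilibrium, K = [T]·[A]³ / ([A₂B]³·[B]·[D₂]³) = 1.32×10⁻⁴.
(0.133)·(6.81×10⁻⁵)³ / ((0.171)³·(3.89×10⁻⁴)·([D₂])³) = 1.32×10⁻⁴
[D₂]³ = 1.64×10⁻⁴ ⇒ [D₂] = 0.0547 mol/L

[D₂] = 0.0547 mol/L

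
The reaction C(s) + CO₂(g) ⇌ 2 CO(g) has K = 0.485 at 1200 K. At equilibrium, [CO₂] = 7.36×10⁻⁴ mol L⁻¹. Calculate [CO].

[CO] = 0.0189 mol L⁻¹

(C is a pure solid — omitted from K.)
At equilibrium, K = [CO]² / [CO₂] = 0.485.
([CO])² / (7.36×10⁻⁴) = 0.485
[CO]² = 3.57×10⁻⁴ ⇒ [CO] = 0.0189 mol L⁻¹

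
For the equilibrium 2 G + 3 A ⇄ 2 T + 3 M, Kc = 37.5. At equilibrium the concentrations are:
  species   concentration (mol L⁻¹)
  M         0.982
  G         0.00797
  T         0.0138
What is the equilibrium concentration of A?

At equilibrium, Kc = [T]²·[M]³ / ([G]²·[A]³) = 37.5.
(0.0138)²·(0.982)³ / ((0.00797)²·([A])³) = 37.5
[A]³ = 0.0757 ⇒ [A] = 0.423 mol L⁻¹

[A] = 0.423 mol L⁻¹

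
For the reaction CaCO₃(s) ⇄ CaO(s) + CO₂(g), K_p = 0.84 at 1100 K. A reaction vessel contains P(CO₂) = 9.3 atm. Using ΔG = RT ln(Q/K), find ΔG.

ΔG = 22.0 kJ/mol

(CaCO₃, CaO are pure solids — omitted from Q_p.)
Q_p = P(CO₂) = 9.30
ΔG = RT ln(Q_p/K_p) = (8.314 J mol⁻¹ K⁻¹)(1100 K) × ln(9.30/0.84)
   = (9.145 kJ/mol)(2.404) = 22.0 kJ/mol
ΔG > 0, so the forward reaction is non-spontaneous (proceeds in reverse).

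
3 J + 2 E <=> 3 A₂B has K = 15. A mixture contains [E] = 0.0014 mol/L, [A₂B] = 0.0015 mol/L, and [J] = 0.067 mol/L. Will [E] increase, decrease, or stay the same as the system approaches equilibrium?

Q = [A₂B]³ / ([J]³·[E]²) = (0.0015)³ / ((0.067)³·(0.0014)²) = 5.7
Q = 5.7 < K = 15: net forward reaction.
E is a reactant, so it decreases.

decrease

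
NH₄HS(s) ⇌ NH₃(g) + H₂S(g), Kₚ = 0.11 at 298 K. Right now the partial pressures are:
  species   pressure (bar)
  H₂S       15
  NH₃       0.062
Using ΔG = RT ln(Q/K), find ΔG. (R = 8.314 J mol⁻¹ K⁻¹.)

ΔG = 5.29 kJ/mol

(NH₄HS is a pure solid — omitted from Qₚ.)
Qₚ = P(NH₃)·P(H₂S) = (0.062)·(15) = 0.930
ΔG = RT ln(Qₚ/Kₚ) = (8.314 J mol⁻¹ K⁻¹)(298 K) × ln(0.930/0.11)
   = (2.478 kJ/mol)(2.135) = 5.29 kJ/mol
ΔG > 0, so the forward reaction is non-spontaneous (proceeds in reverse).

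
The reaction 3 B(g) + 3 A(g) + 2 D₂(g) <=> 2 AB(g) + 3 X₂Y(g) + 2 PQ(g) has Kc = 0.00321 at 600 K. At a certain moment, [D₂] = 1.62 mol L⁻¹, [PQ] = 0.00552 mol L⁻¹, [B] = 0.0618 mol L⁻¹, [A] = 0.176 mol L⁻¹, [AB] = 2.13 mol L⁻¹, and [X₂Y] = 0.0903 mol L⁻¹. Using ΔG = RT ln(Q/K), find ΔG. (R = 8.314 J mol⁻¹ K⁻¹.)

Qc = [AB]²·[X₂Y]³·[PQ]² / ([B]³·[A]³·[D₂]²) = (2.13)²·(0.0903)³·(0.00552)² / ((0.0618)³·(0.176)³·(1.62)²) = 0.0301
ΔG = RT ln(Qc/Kc) = (8.314 J mol⁻¹ K⁻¹)(600 K) × ln(0.0301/0.00321)
   = (4.988 kJ/mol)(2.238) = 11.2 kJ/mol
ΔG > 0, so the forward reaction is non-spontaneous (proceeds in reverse).

ΔG = 11.2 kJ/mol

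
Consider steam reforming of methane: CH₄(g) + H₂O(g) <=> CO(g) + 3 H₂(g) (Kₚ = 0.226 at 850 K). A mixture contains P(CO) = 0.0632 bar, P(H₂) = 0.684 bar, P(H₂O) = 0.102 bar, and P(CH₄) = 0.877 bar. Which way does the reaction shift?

Qₚ = P(CO)·P(H₂)³ / (P(CH₄)·P(H₂O)) = (0.0632)·(0.684)³ / ((0.877)·(0.102)) = 0.226
Qₚ = 0.226 = Kₚ, so the system is already at equilibrium.

neither direction; the system is at equilibrium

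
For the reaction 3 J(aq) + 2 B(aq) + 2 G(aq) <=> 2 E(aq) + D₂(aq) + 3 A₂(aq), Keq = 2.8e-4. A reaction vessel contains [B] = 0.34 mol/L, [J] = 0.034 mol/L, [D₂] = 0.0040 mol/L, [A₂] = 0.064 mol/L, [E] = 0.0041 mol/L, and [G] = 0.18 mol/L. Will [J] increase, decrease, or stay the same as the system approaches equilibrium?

decrease

Q = [E]²·[D₂]·[A₂]³ / ([J]³·[B]²·[G]²) = (0.0041)²·(0.0040)·(0.064)³ / ((0.034)³·(0.34)²·(0.18)²) = 1.2e-4
Q = 1.2e-4 < Keq = 2.8e-4: net forward reaction.
J is a reactant, so it decreases.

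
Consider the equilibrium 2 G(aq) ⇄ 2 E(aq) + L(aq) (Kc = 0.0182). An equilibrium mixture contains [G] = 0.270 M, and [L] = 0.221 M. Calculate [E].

At equilibrium, Kc = [E]²·[L] / [G]² = 0.0182.
([E])²·(0.221) / (0.270)² = 0.0182
[E]² = 0.00600 ⇒ [E] = 0.0775 M

[E] = 0.0775 M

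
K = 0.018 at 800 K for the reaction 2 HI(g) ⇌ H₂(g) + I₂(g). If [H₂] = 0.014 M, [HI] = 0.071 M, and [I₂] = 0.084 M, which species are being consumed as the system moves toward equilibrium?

H₂, I₂ (products)

Q = [H₂]·[I₂] / [HI]² = (0.014)·(0.084) / (0.071)² = 0.23
Q = 0.23 > K = 0.018: net reverse reaction.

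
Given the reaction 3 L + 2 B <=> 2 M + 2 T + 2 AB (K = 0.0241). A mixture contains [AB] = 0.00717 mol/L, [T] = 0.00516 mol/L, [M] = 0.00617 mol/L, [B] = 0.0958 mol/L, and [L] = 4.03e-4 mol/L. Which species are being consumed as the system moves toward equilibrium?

M, T, AB (products)

Q = [M]²·[T]²·[AB]² / ([L]³·[B]²) = (0.00617)²·(0.00516)²·(0.00717)² / ((4.03e-4)³·(0.0958)²) = 0.0867
Q = 0.0867 > K = 0.0241: net reverse reaction.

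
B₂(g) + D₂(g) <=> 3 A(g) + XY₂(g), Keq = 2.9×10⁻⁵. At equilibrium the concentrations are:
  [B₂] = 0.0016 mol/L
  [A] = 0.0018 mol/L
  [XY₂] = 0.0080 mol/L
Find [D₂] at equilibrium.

At equilibrium, Keq = [A]³·[XY₂] / ([B₂]·[D₂]) = 2.9×10⁻⁵.
(0.0018)³·(0.0080) / ((0.0016)·([D₂])) = 2.9×10⁻⁵
[D₂] = 0.00101 = 0.0010 mol/L

[D₂] = 0.0010 mol/L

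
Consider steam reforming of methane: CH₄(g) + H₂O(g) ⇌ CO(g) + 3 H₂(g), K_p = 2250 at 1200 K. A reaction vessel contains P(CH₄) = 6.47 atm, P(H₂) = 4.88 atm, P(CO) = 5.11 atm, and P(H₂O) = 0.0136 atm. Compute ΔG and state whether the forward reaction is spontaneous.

ΔG = 11.0 kJ/mol; the forward reaction is non-spontaneous

Q_p = P(CO)·P(H₂)³ / (P(CH₄)·P(H₂O)) = (5.11)·(4.88)³ / ((6.47)·(0.0136)) = 6750
ΔG = RT ln(Q_p/K_p) = (8.314 J mol⁻¹ K⁻¹)(1200 K) × ln(6750/2250)
   = (9.977 kJ/mol)(1.099) = 11.0 kJ/mol
ΔG > 0, so the forward reaction is non-spontaneous (proceeds in reverse).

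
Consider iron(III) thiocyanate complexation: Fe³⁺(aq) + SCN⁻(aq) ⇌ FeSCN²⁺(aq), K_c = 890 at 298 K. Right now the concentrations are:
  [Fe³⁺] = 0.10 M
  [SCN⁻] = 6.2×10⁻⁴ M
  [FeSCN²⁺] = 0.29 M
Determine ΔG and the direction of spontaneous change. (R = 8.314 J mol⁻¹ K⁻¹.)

Q_c = [FeSCN²⁺] / ([Fe³⁺]·[SCN⁻]) = (0.29) / ((0.10)·(6.2×10⁻⁴)) = 4680
ΔG = RT ln(Q_c/K_c) = (8.314 J mol⁻¹ K⁻¹)(298 K) × ln(4680/890)
   = (2.478 kJ/mol)(1.660) = 4.11 kJ/mol
ΔG > 0, so the forward reaction is non-spontaneous (proceeds in reverse).

ΔG = 4.11 kJ/mol; the forward reaction is non-spontaneous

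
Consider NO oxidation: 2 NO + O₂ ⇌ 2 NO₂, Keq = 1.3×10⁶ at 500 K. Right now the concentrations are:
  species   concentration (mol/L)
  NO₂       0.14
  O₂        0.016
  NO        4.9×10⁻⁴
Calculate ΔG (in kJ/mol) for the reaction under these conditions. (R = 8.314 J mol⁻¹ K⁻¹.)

ΔG = 5.68 kJ/mol

Q = [NO₂]² / ([NO]²·[O₂]) = (0.14)² / ((4.9×10⁻⁴)²·(0.016)) = 5.10×10⁶
ΔG = RT ln(Q/Keq) = (8.314 J mol⁻¹ K⁻¹)(500 K) × ln(5.10×10⁶/1.3×10⁶)
   = (4.157 kJ/mol)(1.367) = 5.68 kJ/mol
ΔG > 0, so the forward reaction is non-spontaneous (proceeds in reverse).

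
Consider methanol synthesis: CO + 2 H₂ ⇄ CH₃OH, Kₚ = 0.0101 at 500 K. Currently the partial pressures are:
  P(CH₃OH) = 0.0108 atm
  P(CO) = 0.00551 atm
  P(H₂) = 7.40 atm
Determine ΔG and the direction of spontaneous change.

Qₚ = P(CH₃OH) / (P(CO)·P(H₂)²) = (0.0108) / ((0.00551)·(7.40)²) = 0.0358
ΔG = RT ln(Qₚ/Kₚ) = (8.314 J mol⁻¹ K⁻¹)(500 K) × ln(0.0358/0.0101)
   = (4.157 kJ/mol)(1.265) = 5.26 kJ/mol
ΔG > 0, so the forward reaction is non-spontaneous (proceeds in reverse).

ΔG = 5.26 kJ/mol; the forward reaction is non-spontaneous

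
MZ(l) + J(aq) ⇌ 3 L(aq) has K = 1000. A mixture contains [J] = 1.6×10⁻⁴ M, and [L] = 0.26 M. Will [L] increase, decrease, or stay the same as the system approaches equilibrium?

increase

(MZ is a pure liquid — omitted from Q.)
Q = [L]³ / [J] = (0.26)³ / (1.6×10⁻⁴) = 110
Q = 110 < K = 1000: net forward reaction.
L is a product, so it increases.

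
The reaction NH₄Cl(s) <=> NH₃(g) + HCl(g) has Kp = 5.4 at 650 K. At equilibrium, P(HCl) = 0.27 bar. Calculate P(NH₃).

(NH₄Cl is a pure solid — omitted from Kp.)
At equilibrium, Kp = P(NH₃)·P(HCl) = 5.4.
(P(NH₃))·(0.27) = 5.4
P(NH₃) = 20.0 = 20 bar

P(NH₃) = 20 bar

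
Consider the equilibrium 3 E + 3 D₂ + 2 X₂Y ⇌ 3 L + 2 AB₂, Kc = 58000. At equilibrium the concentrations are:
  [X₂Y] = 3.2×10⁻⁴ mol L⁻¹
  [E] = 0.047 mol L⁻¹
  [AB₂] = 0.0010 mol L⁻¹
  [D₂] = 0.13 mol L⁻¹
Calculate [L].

At equilibrium, Kc = [L]³·[AB₂]² / ([E]³·[D₂]³·[X₂Y]²) = 58000.
([L])³·(0.0010)² / ((0.047)³·(0.13)³·(3.2×10⁻⁴)²) = 58000
[L]³ = 0.00135 ⇒ [L] = 0.11 mol L⁻¹

[L] = 0.11 mol L⁻¹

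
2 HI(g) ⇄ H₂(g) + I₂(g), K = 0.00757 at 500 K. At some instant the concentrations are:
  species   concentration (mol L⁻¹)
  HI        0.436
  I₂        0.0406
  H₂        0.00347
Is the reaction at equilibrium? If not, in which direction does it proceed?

Q = [H₂]·[I₂] / [HI]² = (0.00347)·(0.0406) / (0.436)² = 7.41×10⁻⁴
Q = 7.41×10⁻⁴ < K = 0.00757, so the forward reaction proceeds.

in the forward direction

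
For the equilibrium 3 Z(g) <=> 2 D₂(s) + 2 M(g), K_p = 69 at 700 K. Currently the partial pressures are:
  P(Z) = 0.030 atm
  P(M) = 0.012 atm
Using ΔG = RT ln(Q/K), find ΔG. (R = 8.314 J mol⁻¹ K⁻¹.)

ΔG = -14.9 kJ/mol

(D₂ is a pure solid — omitted from Q_p.)
Q_p = P(M)² / P(Z)³ = (0.012)² / (0.030)³ = 5.33
ΔG = RT ln(Q_p/K_p) = (8.314 J mol⁻¹ K⁻¹)(700 K) × ln(5.33/69)
   = (5.820 kJ/mol)(-2.561) = -14.9 kJ/mol
ΔG < 0, so the forward reaction is spontaneous (proceeds forward).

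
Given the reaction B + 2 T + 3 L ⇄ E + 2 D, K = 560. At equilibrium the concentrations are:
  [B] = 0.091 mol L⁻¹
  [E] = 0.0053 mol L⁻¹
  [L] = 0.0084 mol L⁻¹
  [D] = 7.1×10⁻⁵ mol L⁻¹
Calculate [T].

At equilibrium, K = [E]·[D]² / ([B]·[T]²·[L]³) = 560.
(0.0053)·(7.1×10⁻⁵)² / ((0.091)·([T])²·(0.0084)³) = 560
[T]² = 8.85×10⁻⁷ ⇒ [T] = 9.4×10⁻⁴ mol L⁻¹

[T] = 9.4×10⁻⁴ mol L⁻¹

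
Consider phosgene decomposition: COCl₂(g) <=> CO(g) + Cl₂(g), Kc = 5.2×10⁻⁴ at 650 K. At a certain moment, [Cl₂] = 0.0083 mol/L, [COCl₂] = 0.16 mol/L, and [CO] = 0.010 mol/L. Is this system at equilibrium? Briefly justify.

yes, at equilibrium

Qc = [CO]·[Cl₂] / [COCl₂] = (0.010)·(0.0083) / (0.16) = 5.2×10⁻⁴
Qc = 5.2×10⁻⁴ = Kc; the system is at equilibrium.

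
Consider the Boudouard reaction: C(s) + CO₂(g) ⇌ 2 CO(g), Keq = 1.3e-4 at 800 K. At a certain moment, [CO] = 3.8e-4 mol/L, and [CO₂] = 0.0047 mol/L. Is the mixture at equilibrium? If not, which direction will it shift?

no; Q < K, reaction proceeds forward

(C is a pure solid — omitted from Q.)
Q = [CO]² / [CO₂] = (3.8e-4)² / (0.0047) = 3.1e-5
Q = 3.1e-5 < Keq = 1.3e-4: net forward reaction.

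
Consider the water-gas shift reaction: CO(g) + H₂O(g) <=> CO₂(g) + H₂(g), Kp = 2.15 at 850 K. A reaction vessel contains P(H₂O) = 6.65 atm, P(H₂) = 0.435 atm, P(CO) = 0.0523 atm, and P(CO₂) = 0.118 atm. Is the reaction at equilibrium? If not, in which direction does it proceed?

Qp = P(CO₂)·P(H₂) / (P(CO)·P(H₂O)) = (0.118)·(0.435) / ((0.0523)·(6.65)) = 0.148
Qp = 0.148 < Kp = 2.15, so the forward reaction proceeds.

toward products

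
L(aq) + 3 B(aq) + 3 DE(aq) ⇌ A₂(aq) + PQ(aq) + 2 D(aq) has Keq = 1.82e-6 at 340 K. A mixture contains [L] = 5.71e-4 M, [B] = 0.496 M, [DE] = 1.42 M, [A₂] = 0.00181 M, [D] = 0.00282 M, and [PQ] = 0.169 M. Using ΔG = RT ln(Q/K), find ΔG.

Q = [A₂]·[PQ]·[D]² / ([L]·[B]³·[DE]³) = (0.00181)·(0.169)·(0.00282)² / ((5.71e-4)·(0.496)³·(1.42)³) = 1.22e-5
ΔG = RT ln(Q/Keq) = (8.314 J mol⁻¹ K⁻¹)(340 K) × ln(1.22e-5/1.82e-6)
   = (2.827 kJ/mol)(1.903) = 5.38 kJ/mol
ΔG > 0, so the forward reaction is non-spontaneous (proceeds in reverse).

ΔG = 5.38 kJ/mol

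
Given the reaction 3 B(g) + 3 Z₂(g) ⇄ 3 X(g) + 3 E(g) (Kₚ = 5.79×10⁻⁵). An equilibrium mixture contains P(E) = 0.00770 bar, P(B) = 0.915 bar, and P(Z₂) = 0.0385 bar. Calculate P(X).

P(X) = 0.177 bar

At equilibrium, Kₚ = P(X)³·P(E)³ / (P(B)³·P(Z₂)³) = 5.79×10⁻⁵.
(P(X))³·(0.00770)³ / ((0.915)³·(0.0385)³) = 5.79×10⁻⁵
P(X)³ = 0.00554 ⇒ P(X) = 0.177 bar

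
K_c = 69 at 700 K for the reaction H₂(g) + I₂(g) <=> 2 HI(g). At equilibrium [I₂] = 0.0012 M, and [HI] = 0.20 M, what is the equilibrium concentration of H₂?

[H₂] = 0.48 M

At equilibrium, K_c = [HI]² / ([H₂]·[I₂]) = 69.
(0.20)² / (([H₂])·(0.0012)) = 69
[H₂] = 0.483 = 0.48 M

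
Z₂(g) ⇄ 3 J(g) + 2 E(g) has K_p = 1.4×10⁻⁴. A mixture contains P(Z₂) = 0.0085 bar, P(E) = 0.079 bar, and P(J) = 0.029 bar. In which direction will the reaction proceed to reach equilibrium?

Q_p = P(J)³·P(E)² / P(Z₂) = (0.029)³·(0.079)² / (0.0085) = 1.8×10⁻⁵
Q_p = 1.8×10⁻⁵ < K_p = 1.4×10⁻⁴, so the forward reaction proceeds.

in the forward direction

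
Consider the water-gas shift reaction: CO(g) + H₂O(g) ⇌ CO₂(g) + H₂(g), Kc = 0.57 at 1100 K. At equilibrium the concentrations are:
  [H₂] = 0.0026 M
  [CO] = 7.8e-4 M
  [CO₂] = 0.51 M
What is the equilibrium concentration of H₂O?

[H₂O] = 3.0 M

At equilibrium, Kc = [CO₂]·[H₂] / ([CO]·[H₂O]) = 0.57.
(0.51)·(0.0026) / ((7.8e-4)·([H₂O])) = 0.57
[H₂O] = 2.98 = 3.0 M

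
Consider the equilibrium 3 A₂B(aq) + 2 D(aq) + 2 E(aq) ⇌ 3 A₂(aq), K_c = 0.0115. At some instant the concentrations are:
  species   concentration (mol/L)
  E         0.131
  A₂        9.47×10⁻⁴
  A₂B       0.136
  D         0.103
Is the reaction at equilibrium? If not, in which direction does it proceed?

toward products

Q_c = [A₂]³ / ([A₂B]³·[D]²·[E]²) = (9.47×10⁻⁴)³ / ((0.136)³·(0.103)²·(0.131)²) = 0.00185
Q_c = 0.00185 < K_c = 0.0115, so the forward reaction proceeds.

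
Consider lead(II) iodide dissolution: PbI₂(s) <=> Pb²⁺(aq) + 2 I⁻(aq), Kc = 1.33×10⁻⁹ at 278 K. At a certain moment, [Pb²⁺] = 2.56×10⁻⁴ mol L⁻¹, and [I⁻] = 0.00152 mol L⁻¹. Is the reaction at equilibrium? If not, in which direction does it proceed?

(PbI₂ is a pure solid — omitted from Qc.)
Qc = [Pb²⁺]·[I⁻]² = (2.56×10⁻⁴)·(0.00152)² = 5.91×10⁻¹⁰
Qc = 5.91×10⁻¹⁰ < Kc = 1.33×10⁻⁹, so the forward reaction proceeds.

to the right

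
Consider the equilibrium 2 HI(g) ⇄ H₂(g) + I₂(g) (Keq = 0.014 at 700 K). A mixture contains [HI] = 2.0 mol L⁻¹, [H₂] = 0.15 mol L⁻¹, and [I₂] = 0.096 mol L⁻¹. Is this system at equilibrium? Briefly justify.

no; Q < K, reaction proceeds forward

Q = [H₂]·[I₂] / [HI]² = (0.15)·(0.096) / (2.0)² = 0.0036
Q = 0.0036 < Keq = 0.014: net forward reaction.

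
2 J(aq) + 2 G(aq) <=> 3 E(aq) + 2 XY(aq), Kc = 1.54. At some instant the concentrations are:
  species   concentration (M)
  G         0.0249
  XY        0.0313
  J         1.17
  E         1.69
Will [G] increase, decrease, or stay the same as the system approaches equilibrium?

Qc = [E]³·[XY]² / ([J]²·[G]²) = (1.69)³·(0.0313)² / ((1.17)²·(0.0249)²) = 5.57
Qc = 5.57 > Kc = 1.54: net reverse reaction.
G is a reactant, so it increases.

increase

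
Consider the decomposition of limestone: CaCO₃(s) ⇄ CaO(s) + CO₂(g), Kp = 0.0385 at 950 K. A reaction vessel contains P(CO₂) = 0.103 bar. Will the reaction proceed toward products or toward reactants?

to the left

(CaCO₃, CaO are pure solids — omitted from Qp.)
Qp = P(CO₂) = 0.103
Qp = 0.103 > Kp = 0.0385, so the reverse reaction proceeds.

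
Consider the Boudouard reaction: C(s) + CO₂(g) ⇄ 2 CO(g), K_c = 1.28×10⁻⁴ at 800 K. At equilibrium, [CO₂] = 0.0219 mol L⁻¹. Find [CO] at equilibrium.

[CO] = 0.00167 mol L⁻¹

(C is a pure solid — omitted from K_c.)
At equilibrium, K_c = [CO]² / [CO₂] = 1.28×10⁻⁴.
([CO])² / (0.0219) = 1.28×10⁻⁴
[CO]² = 2.80×10⁻⁶ ⇒ [CO] = 0.00167 mol L⁻¹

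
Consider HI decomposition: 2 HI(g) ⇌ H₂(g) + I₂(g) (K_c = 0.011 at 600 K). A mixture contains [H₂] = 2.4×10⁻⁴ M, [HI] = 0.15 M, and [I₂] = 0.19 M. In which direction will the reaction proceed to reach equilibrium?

Q_c = [H₂]·[I₂] / [HI]² = (2.4×10⁻⁴)·(0.19) / (0.15)² = 0.0020
Q_c = 0.0020 < K_c = 0.011, so the forward reaction proceeds.

to the right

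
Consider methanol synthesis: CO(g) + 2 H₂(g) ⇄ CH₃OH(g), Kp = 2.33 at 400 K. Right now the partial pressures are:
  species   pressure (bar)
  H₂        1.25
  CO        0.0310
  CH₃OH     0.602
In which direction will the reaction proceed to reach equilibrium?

Qp = P(CH₃OH) / (P(CO)·P(H₂)²) = (0.602) / ((0.0310)·(1.25)²) = 12.4
Qp = 12.4 > Kp = 2.33, so the reverse reaction proceeds.

in the reverse direction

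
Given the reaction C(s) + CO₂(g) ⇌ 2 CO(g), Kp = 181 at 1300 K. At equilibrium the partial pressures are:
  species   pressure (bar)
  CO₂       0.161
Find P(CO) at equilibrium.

P(CO) = 5.40 bar

(C is a pure solid — omitted from Kp.)
At equilibrium, Kp = P(CO)² / P(CO₂) = 181.
(P(CO))² / (0.161) = 181
P(CO)² = 29.1 ⇒ P(CO) = 5.40 bar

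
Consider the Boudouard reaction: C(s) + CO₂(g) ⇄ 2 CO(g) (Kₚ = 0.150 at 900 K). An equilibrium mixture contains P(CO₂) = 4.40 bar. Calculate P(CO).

P(CO) = 0.812 bar

(C is a pure solid — omitted from Kₚ.)
At equilibrium, Kₚ = P(CO)² / P(CO₂) = 0.150.
(P(CO))² / (4.40) = 0.150
P(CO)² = 0.660 ⇒ P(CO) = 0.812 bar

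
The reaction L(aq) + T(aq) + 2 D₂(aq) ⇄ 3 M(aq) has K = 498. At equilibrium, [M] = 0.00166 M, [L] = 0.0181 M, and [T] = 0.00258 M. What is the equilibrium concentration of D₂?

[D₂] = 4.44×10⁻⁴ M

At equilibrium, K = [M]³ / ([L]·[T]·[D₂]²) = 498.
(0.00166)³ / ((0.0181)·(0.00258)·([D₂])²) = 498
[D₂]² = 1.97×10⁻⁷ ⇒ [D₂] = 4.44×10⁻⁴ M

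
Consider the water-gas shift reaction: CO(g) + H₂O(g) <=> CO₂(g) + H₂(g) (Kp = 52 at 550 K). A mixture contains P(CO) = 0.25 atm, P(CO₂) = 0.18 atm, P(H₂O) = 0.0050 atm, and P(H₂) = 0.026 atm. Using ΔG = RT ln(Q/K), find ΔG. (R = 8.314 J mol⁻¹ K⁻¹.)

Qp = P(CO₂)·P(H₂) / (P(CO)·P(H₂O)) = (0.18)·(0.026) / ((0.25)·(0.0050)) = 3.74
ΔG = RT ln(Qp/Kp) = (8.314 J mol⁻¹ K⁻¹)(550 K) × ln(3.74/52)
   = (4.573 kJ/mol)(-2.632) = -12.0 kJ/mol
ΔG < 0, so the forward reaction is spontaneous (proceeds forward).

ΔG = -12.0 kJ/mol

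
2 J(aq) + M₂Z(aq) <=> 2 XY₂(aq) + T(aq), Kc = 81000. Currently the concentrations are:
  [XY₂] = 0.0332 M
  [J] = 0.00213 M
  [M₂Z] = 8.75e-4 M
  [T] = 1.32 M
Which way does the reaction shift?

reverse (toward reactants)

Qc = [XY₂]²·[T] / ([J]²·[M₂Z]) = (0.0332)²·(1.32) / ((0.00213)²·(8.75e-4)) = 3.67e5
Qc = 3.67e5 > Kc = 81000, so the reverse reaction proceeds.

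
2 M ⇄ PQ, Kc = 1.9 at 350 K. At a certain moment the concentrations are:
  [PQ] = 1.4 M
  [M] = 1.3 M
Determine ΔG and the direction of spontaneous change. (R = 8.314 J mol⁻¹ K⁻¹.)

Qc = [PQ] / [M]² = (1.4) / (1.3)² = 0.828
ΔG = RT ln(Qc/Kc) = (8.314 J mol⁻¹ K⁻¹)(350 K) × ln(0.828/1.9)
   = (2.910 kJ/mol)(-0.8306) = -2.42 kJ/mol
ΔG < 0, so the forward reaction is spontaneous (proceeds forward).

ΔG = -2.42 kJ/mol; the forward reaction is spontaneous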